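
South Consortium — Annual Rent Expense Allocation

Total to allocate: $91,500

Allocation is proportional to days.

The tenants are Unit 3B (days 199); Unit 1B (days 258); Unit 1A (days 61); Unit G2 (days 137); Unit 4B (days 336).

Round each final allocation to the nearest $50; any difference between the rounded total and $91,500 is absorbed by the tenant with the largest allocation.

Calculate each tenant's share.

Unit 3B: $18,350 · Unit 1B: $23,800 · Unit 1A: $5,650 · Unit G2: $12,650 · Unit 4B: $31,050

Total days = 991.
Pro-rata amounts: Unit 3B 199/991 × $91,500 = 18,373.86; Unit 1B 258/991 × $91,500 = 23,821.39; Unit 1A 61/991 × $91,500 = 5,632.19; Unit G2 137/991 × $91,500 = 12,649.34; Unit 4B 336/991 × $91,500 = 31,023.21.
After rounding ($50): Unit 3B $18,350; Unit 1B $23,800; Unit 1A $5,650; Unit G2 $12,650; Unit 4B $31,000. Sum = $91,450.
Difference $91,500 − $91,450 = +$50 applied to largest allocation (Unit 4B): Unit 4B becomes $31,050.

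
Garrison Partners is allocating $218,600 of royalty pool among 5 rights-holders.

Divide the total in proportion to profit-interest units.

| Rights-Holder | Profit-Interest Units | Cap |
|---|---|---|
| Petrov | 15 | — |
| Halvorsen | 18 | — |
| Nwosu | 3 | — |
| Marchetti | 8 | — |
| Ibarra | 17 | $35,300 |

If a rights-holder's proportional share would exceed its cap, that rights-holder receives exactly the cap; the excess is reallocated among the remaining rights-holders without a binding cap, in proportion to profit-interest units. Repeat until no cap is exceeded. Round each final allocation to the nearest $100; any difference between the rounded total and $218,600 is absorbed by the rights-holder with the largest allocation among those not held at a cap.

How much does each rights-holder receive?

Combined profit-interest units = 61.
Proportional shares (ignoring caps): Petrov 53,754.10; Halvorsen 64,504.92; Nwosu 10,750.82; Marchetti 28,668.85; Ibarra 60,921.31.
Held at cap: Ibarra ($35,300); balance $183,300 reallocated over remaining profit-interest units 44.
Shares after redistribution: Petrov 62,488.64 → $62,500; Halvorsen 74,986.36 → $75,000; Nwosu 12,497.73 → $12,500; Marchetti 33,327.27 → $33,300.

Petrov: $62,500 | Halvorsen: $75,000 | Nwosu: $12,500 | Marchetti: $33,300 | Ibarra: $35,300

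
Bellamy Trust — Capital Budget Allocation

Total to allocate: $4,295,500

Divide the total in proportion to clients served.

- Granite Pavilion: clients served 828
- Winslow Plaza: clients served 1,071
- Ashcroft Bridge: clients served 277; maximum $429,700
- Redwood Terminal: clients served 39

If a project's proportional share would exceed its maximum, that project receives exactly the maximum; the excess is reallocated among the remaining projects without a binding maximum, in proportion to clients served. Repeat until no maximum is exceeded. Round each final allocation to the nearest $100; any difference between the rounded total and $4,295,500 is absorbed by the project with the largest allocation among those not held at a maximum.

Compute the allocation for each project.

Sum of clients served: 2,215.
Unconstrained shares: Granite Pavilion 1,605,721.90; Winslow Plaza 2,076,966.37; Ashcroft Bridge 537,179.91; Redwood Terminal 75,631.83.
Cap binds for Ashcroft Bridge ($429,700); residual $3,865,800 reallocated over remaining clients served 1,938.
Remaining shares: Granite Pavilion 1,651,642.11 → $1,651,600; Winslow Plaza 2,136,363.16 → $2,136,400; Redwood Terminal 77,794.74 → $77,800.

Granite Pavilion: $1,651,600 · Winslow Plaza: $2,136,400 · Ashcroft Bridge: $429,700 · Redwood Terminal: $77,800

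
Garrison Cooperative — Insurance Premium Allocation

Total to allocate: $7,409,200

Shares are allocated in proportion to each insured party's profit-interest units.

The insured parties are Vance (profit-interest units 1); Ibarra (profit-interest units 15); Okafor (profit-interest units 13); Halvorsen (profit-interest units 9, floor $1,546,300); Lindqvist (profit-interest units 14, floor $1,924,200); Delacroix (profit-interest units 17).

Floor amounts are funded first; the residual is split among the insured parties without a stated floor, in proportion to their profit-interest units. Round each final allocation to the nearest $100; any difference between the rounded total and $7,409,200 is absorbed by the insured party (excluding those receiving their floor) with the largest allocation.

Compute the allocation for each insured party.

Vance: $85,600 | Ibarra: $1,284,400 | Okafor: $1,113,100 | Halvorsen: $1,546,300 | Lindqvist: $1,924,200 | Delacroix: $1,455,600

Guaranteed amounts: Halvorsen $1,546,300; Lindqvist $1,924,200. Balance $3,938,700.
Balance split over remaining profit-interest units 46: Vance 85,623.91 → $85,600; Ibarra 1,284,358.70 → $1,284,400; Okafor 1,113,110.87 → $1,113,100; Delacroix 1,455,606.52 → $1,455,600.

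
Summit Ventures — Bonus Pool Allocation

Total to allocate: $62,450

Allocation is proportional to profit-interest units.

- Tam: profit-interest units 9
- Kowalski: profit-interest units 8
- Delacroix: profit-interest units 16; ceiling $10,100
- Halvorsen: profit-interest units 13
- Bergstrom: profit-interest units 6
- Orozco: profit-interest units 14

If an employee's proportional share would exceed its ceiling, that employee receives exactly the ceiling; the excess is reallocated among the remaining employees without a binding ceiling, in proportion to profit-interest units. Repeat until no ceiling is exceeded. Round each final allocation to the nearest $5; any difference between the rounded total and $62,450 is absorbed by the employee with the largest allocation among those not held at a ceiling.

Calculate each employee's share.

Tam: $9,425 | Kowalski: $8,375 | Delacroix: $10,100 | Halvorsen: $13,610 | Bergstrom: $6,280 | Orozco: $14,660

Profit-interest units total: 66.
Unconstrained shares: Tam 8,515.91; Kowalski 7,569.70; Delacroix 15,139.39; Halvorsen 12,300.76; Bergstrom 5,677.27; Orozco 13,246.97.
Held at cap: Delacroix ($10,100); residual $52,350 reallocated over remaining profit-interest units 50.
Remaining shares: Tam 9,423.00 → $9,425; Kowalski 8,376.00 → $8,375; Halvorsen 13,611.00 → $13,610; Bergstrom 6,282.00 → $6,280; Orozco 14,658.00 → $14,660.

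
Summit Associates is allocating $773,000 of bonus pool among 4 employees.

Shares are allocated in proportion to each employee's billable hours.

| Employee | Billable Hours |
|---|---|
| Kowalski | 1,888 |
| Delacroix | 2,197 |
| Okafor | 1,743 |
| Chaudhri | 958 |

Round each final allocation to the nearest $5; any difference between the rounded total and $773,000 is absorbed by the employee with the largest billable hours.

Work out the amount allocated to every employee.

Sum of billable hours: 1,888 + 2,197 + 1,743 + 958 = 6,786.
Raw shares: Kowalski 215,063.96; Delacroix 250,262.45; Okafor 198,546.86; Chaudhri 109,126.73.
Rounded to nearest $5: Kowalski $215,065; Delacroix $250,260; Okafor $198,545; Chaudhri $109,125. Sum = $772,995.
Difference $773,000 − $772,995 = +$5 applied to largest billable hours (Delacroix): Delacroix becomes $250,265.

Kowalski: $215,065 · Delacroix: $250,265 · Okafor: $198,545 · Chaudhri: $109,125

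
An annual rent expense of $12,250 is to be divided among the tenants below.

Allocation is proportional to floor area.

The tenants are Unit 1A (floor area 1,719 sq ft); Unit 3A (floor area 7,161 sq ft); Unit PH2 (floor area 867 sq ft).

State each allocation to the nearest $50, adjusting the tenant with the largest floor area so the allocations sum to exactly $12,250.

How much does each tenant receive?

Floor area total: 1,719 + 7,161 + 867 = 9,747.
Pro-rata amounts: Unit 1A 2,160.43; Unit 3A 8,999.92; Unit PH2 1,089.64.
Rounded to nearest $50: Unit 1A $2,150; Unit 3A $9,000; Unit PH2 $1,100. Sum = $12,250.
Sum already equals the total — no adjustment.

Unit 1A: $2,150 · Unit 3A: $9,000 · Unit PH2: $1,100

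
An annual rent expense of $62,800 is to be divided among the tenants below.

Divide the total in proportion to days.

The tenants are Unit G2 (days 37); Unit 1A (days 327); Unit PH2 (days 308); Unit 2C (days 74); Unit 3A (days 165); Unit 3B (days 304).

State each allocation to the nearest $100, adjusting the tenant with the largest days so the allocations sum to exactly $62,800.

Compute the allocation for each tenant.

Unit G2: $1,900 | Unit 1A: $17,000 | Unit PH2: $15,900 | Unit 2C: $3,800 | Unit 3A: $8,500 | Unit 3B: $15,700

Sum of days: 1,215.
Pro-rata amounts: Unit G2 37/1,215 × $62,800 = 1,912.43; Unit 1A 327/1,215 × $62,800 = 16,901.73; Unit PH2 308/1,215 × $62,800 = 15,919.67; Unit 2C 74/1,215 × $62,800 = 3,824.86; Unit 3A 165/1,215 × $62,800 = 8,528.40; Unit 3B 304/1,215 × $62,800 = 15,712.92.
At nearest $100: Unit G2 $1,900; Unit 1A $16,900; Unit PH2 $15,900; Unit 2C $3,800; Unit 3A $8,500; Unit 3B $15,700. Sum = $62,700.
Difference $62,800 − $62,700 = +$100 applied to largest days (Unit 1A): Unit 1A becomes $17,000.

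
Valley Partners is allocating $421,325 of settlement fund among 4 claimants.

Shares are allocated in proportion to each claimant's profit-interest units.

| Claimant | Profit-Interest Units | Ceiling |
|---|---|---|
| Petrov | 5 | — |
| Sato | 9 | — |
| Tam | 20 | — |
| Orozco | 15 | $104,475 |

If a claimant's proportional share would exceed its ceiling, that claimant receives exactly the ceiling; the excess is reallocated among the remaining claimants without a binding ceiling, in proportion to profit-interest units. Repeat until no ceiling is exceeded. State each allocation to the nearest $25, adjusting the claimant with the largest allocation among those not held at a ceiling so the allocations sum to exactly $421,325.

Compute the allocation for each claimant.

Sum of profit-interest units: 49.
Pro-rata shares before constraints: Petrov 42,992.35; Sato 77,386.22; Tam 171,969.39; Orozco 128,977.04.
Held at cap: Orozco ($104,475); residual $316,850 reallocated over remaining profit-interest units 34.
Redistributed shares: Petrov 46,595.59 → $46,600; Sato 83,872.06 → $83,875; Tam 186,382.35 → $186,375.

Petrov: $46,600 · Sato: $83,875 · Tam: $186,375 · Orozco: $104,475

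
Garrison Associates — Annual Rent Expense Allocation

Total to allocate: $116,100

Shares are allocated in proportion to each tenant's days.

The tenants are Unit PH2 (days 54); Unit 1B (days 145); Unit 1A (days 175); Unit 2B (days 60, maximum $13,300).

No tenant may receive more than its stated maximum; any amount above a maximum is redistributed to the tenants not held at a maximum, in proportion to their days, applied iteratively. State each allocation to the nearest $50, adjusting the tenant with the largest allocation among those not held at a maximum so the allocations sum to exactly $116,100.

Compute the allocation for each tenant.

Combined days = 434.
Proportional shares (ignoring caps): Unit PH2 14,445.62; Unit 1B 38,789.17; Unit 1A 46,814.52; Unit 2B 16,050.69.
Capped: Unit 2B ($13,300); remaining pool $102,800 reallocated over remaining days 374.
Redistributed shares: Unit PH2 14,842.78 → $14,850; Unit 1B 39,855.61 → $39,850; Unit 1A 48,101.60 → $48,100.

Unit PH2: $14,850 | Unit 1B: $39,850 | Unit 1A: $48,100 | Unit 2B: $13,300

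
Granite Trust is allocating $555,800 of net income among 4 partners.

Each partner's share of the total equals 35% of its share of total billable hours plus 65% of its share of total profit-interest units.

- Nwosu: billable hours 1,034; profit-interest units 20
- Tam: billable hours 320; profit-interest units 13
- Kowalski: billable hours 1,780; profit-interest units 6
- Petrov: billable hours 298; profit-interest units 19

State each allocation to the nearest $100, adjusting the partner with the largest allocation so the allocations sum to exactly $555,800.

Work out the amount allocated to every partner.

Totals — billable hours 3,432, profit-interest units 58.
Blended shares (35% billable hours + 65% profit-interest units): Nwosu 0.3296; Tam 0.1783; Kowalski 0.2488; Petrov 0.2433.
Proportional shares: Nwosu 183,184.26; Tam 99,112.31; Kowalski 138,265.36; Petrov 135,238.08.
Rounded to nearest $100: Nwosu $183,200; Tam $99,100; Kowalski $138,300; Petrov $135,200. Sum = $555,800.
Sum already equals the total — no adjustment.

Nwosu: $183,200; Tam: $99,100; Kowalski: $138,300; Petrov: $135,200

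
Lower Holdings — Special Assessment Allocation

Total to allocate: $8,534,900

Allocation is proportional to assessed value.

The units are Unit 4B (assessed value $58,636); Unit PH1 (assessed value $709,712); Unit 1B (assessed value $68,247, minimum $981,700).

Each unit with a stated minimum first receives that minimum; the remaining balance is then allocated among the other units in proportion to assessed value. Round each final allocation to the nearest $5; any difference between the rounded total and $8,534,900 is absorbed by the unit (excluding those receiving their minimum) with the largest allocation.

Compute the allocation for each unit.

Unit 4B: $576,420 | Unit PH1: $6,976,780 | Unit 1B: $981,700

Fund the minimums — Unit 1B $981,700. Remaining pool $7,553,200.
Remaining pool split over remaining assessed value 768,348: Unit 4B 576,417.76 → $576,420; Unit PH1 6,976,782.24 → $6,976,780.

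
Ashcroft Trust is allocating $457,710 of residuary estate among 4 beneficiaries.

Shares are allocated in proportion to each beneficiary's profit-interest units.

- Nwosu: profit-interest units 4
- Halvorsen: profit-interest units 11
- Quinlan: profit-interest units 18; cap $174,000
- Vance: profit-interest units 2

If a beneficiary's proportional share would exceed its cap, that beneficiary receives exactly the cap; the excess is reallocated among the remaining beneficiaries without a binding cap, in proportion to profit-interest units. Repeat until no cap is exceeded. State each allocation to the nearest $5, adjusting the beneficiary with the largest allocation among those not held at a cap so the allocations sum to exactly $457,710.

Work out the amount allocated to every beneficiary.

Nwosu: $66,755; Halvorsen: $183,575; Quinlan: $174,000; Vance: $33,380

Sum of profit-interest units: 35.
Pro-rata shares before constraints: Nwosu 52,309.71; Halvorsen 143,851.71; Quinlan 235,393.71; Vance 26,154.86.
Held at cap: Quinlan ($174,000); balance $283,710 reallocated over remaining profit-interest units 17.
Remaining shares: Nwosu 66,755.29 → $66,755; Halvorsen 183,577.06 → $183,575; Vance 33,377.65 → $33,380.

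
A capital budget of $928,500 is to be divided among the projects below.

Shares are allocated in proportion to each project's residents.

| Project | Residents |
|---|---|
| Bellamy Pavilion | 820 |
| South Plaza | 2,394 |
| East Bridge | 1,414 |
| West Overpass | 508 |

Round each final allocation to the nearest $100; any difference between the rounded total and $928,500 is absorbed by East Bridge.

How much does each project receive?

Bellamy Pavilion: $148,200 | South Plaza: $432,800 | East Bridge: $255,700 | West Overpass: $91,800

Combined residents = 5,136.
Proportional shares: Bellamy Pavilion 820/5,136 × $928,500 = 148,241.82; South Plaza 2,394/5,136 × $928,500 = 432,793.81; East Bridge 1,414/5,136 × $928,500 = 255,626.75; West Overpass 508/5,136 × $928,500 = 91,837.62.
At nearest $100: Bellamy Pavilion $148,200; South Plaza $432,800; East Bridge $255,600; West Overpass $91,800. Sum = $928,400.
Difference $928,500 − $928,400 = +$100 applied to East Bridge: East Bridge becomes $255,700.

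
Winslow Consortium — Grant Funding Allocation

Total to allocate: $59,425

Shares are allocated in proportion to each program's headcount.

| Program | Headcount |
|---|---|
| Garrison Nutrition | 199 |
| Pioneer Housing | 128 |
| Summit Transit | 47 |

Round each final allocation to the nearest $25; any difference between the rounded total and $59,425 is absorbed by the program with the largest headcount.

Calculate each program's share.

Sum of headcount: 374.
Proportional shares: Garrison Nutrition 199/374 × $59,425 = 31,619.18; Pioneer Housing 128/374 × $59,425 = 20,337.97; Summit Transit 47/374 × $59,425 = 7,467.85.
After rounding ($25): Garrison Nutrition $31,625; Pioneer Housing $20,350; Summit Transit $7,475. Sum = $59,450.
Difference $59,425 − $59,450 = −$25 applied to largest headcount (Garrison Nutrition): Garrison Nutrition becomes $31,600.

Garrison Nutrition: $31,600 · Pioneer Housing: $20,350 · Summit Transit: $7,475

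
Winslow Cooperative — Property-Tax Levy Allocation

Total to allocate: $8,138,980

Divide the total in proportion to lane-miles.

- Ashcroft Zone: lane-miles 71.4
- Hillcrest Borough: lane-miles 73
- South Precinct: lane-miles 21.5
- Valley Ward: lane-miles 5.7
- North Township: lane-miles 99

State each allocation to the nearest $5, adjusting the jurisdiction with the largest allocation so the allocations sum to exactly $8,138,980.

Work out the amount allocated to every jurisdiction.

Lane-miles total: 270.6.
Raw shares: Ashcroft Zone 71.4/270.6 × $8,138,980 = 2,147,535.74; Hillcrest Borough 73/270.6 × $8,138,980 = 2,195,659.79; South Precinct 21.5/270.6 × $8,138,980 = 646,666.93; Valley Ward 5.7/270.6 × $8,138,980 = 171,441.93; North Township 99/270.6 × $8,138,980 = 2,977,675.61.
After rounding ($5): Ashcroft Zone $2,147,535; Hillcrest Borough $2,195,660; South Precinct $646,665; Valley Ward $171,440; North Township $2,977,675. Sum = $8,138,975.
Difference $8,138,980 − $8,138,975 = +$5 applied to largest allocation (North Township): North Township becomes $2,977,680.

Ashcroft Zone: $2,147,535 | Hillcrest Borough: $2,195,660 | South Precinct: $646,665 | Valley Ward: $171,440 | North Township: $2,977,680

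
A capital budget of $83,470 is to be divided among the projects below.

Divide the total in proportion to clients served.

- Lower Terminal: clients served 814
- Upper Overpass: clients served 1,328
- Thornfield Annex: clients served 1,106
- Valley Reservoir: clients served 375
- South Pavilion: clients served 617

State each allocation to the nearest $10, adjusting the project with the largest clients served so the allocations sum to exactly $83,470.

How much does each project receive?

Lower Terminal: $16,020 · Upper Overpass: $26,150 · Thornfield Annex: $21,770 · Valley Reservoir: $7,380 · South Pavilion: $12,150

Combined clients served = 4,240.
Unrounded shares: Lower Terminal 814/4,240 × $83,470 = 16,024.67; Upper Overpass 1,328/4,240 × $83,470 = 26,143.43; Thornfield Annex 1,106/4,240 × $83,470 = 21,773.07; Valley Reservoir 375/4,240 × $83,470 = 7,382.37; South Pavilion 617/4,240 × $83,470 = 12,146.46.
After rounding ($10): Lower Terminal $16,020; Upper Overpass $26,140; Thornfield Annex $21,770; Valley Reservoir $7,380; South Pavilion $12,150. Sum = $83,460.
Difference $83,470 − $83,460 = +$10 applied to largest clients served (Upper Overpass): Upper Overpass becomes $26,150.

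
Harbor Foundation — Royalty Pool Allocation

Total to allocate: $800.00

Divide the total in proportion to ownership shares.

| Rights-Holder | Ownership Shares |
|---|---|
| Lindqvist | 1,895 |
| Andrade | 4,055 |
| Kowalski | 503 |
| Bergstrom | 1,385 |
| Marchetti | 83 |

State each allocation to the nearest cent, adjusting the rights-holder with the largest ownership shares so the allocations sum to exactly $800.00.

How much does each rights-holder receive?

Lindqvist: $191.39 | Andrade: $409.55 | Kowalski: $50.80 | Bergstrom: $139.88 | Marchetti: $8.38

Total ownership shares = 1,895 + 4,055 + 503 + 1,385 + 83 = 7,921.
Proportional shares: Lindqvist 191.3900; Andrade 409.5442; Kowalski 50.8017; Bergstrom 139.8813; Marchetti 8.3828.
Rounded to nearest cent: Lindqvist $191.39; Andrade $409.54; Kowalski $50.80; Bergstrom $139.88; Marchetti $8.38. Sum = $799.99.
Difference $800.00 − $799.99 = +$0.01 applied to largest ownership shares (Andrade): Andrade becomes $409.55.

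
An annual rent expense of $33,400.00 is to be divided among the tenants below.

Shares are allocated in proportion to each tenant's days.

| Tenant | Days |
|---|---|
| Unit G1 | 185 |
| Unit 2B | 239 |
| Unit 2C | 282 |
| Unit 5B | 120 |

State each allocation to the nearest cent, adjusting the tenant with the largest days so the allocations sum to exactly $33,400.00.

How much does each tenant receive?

Sum of days: 185 + 239 + 282 + 120 = 826.
Unrounded shares: Unit G1 7,480.6295; Unit 2B 9,664.1646; Unit 2C 11,402.9056; Unit 5B 4,852.3002.
At nearest cent: Unit G1 $7,480.63; Unit 2B $9,664.16; Unit 2C $11,402.91; Unit 5B $4,852.30. Sum = $33,400.00.
Rounded total matches; no reconciliation needed.

Unit G1: $7,480.63 · Unit 2B: $9,664.16 · Unit 2C: $11,402.91 · Unit 5B: $4,852.30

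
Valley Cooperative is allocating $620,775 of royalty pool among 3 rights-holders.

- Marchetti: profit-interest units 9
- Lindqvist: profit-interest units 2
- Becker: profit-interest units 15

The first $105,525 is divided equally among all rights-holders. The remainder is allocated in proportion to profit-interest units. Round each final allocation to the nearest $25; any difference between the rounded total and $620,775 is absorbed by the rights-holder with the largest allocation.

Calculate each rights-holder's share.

Equal tier: $105,525 ÷ 3 = $35,175 apiece.
Remainder $515,250 by profit-interest units (total 26): Marchetti 178,355.77 → $178,350; Lindqvist 39,634.62 → $39,625; Becker 297,259.62 → $297,250.
Rounding difference +$25 on remainder applied to Becker.
Totals: Marchetti $35,175 + $178,350 = $213,525; Lindqvist $35,175 + $39,625 = $74,800; Becker $35,175 + $297,275 = $332,450.

Marchetti: $213,525 · Lindqvist: $74,800 · Becker: $332,450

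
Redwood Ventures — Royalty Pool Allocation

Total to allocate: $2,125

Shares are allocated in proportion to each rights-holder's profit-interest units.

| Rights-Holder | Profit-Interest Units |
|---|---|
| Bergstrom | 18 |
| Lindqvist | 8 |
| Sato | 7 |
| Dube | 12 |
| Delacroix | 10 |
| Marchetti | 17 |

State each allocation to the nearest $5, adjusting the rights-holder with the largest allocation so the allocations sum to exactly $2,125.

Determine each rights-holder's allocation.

Total profit-interest units = 72.
Proportional shares: Bergstrom 18/72 × $2,125 = 531.25; Lindqvist 8/72 × $2,125 = 236.11; Sato 7/72 × $2,125 = 206.60; Dube 12/72 × $2,125 = 354.17; Delacroix 10/72 × $2,125 = 295.14; Marchetti 17/72 × $2,125 = 501.74.
Rounded to nearest $5: Bergstrom $530; Lindqvist $235; Sato $205; Dube $355; Delacroix $295; Marchetti $500. Sum = $2,120.
Difference $2,125 − $2,120 = +$5 applied to largest allocation (Bergstrom): Bergstrom becomes $535.

Bergstrom: $535 | Lindqvist: $235 | Sato: $205 | Dube: $355 | Delacroix: $295 | Marchetti: $500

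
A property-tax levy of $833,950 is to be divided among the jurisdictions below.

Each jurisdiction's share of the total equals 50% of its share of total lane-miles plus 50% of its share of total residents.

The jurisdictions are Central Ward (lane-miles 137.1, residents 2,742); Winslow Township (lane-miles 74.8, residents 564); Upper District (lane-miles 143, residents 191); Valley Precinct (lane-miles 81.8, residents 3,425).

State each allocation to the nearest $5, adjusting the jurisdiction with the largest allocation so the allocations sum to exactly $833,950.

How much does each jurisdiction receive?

Central Ward: $296,085 · Winslow Township: $105,395 · Upper District: $148,045 · Valley Precinct: $284,425

Lane-miles total 436.7; residents total 6,922.
Blended shares (50% lane-miles + 50% residents): Central Ward 0.3550; Winslow Township 0.1264; Upper District 0.1775; Valley Precinct 0.3411.
Unrounded shares: Central Ward 296,083.02; Winslow Township 105,396.26; Upper District 148,046.60; Valley Precinct 284,424.13.
At nearest $5: Central Ward $296,085; Winslow Township $105,395; Upper District $148,045; Valley Precinct $284,425. Sum = $833,950.
No rounding difference to absorb.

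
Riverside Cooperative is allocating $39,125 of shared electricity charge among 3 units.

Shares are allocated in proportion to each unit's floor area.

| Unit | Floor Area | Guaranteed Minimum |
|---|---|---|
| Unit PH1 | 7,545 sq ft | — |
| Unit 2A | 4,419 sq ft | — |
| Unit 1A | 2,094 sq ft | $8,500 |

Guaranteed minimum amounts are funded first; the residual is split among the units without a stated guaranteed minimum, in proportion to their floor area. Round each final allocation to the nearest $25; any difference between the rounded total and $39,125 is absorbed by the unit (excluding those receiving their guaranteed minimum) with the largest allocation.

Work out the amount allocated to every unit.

Fund the minimums — Unit 1A $8,500. Residual $30,625.
Residual split over remaining floor area 11,964: Unit PH1 19,313.41 → $19,325; Unit 2A 11,311.59 → $11,300.

Unit PH1: $19,325; Unit 2A: $11,300; Unit 1A: $8,500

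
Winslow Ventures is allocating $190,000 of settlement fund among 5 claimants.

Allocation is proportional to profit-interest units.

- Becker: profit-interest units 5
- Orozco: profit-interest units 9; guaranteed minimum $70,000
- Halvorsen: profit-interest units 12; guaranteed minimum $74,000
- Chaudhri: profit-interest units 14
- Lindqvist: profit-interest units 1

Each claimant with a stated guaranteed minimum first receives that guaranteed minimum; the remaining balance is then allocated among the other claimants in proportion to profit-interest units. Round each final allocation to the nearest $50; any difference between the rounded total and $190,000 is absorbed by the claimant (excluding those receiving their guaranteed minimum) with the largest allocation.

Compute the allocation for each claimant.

Becker: $11,500; Orozco: $70,000; Halvorsen: $74,000; Chaudhri: $32,200; Lindqvist: $2,300

Guaranteed amounts: Orozco $70,000; Halvorsen $74,000. Remaining pool $46,000.
Remaining pool split over remaining profit-interest units 20: Becker 11,500.00 → $11,500; Chaudhri 32,200.00 → $32,200; Lindqvist 2,300.00 → $2,300.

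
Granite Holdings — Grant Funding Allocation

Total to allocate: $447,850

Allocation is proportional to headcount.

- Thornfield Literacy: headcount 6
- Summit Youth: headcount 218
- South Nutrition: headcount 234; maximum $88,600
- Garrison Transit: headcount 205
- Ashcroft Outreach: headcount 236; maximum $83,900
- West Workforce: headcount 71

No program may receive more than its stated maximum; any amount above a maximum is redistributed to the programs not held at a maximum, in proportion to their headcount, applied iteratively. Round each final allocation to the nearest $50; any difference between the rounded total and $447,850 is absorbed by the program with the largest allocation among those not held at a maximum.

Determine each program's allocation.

Sum of headcount: 970.
Pro-rata shares before constraints: Thornfield Literacy 2,770.21; Summit Youth 100,650.82; South Nutrition 108,038.04; Garrison Transit 94,648.71; Ashcroft Outreach 108,961.44; West Workforce 32,780.77.
Held at cap: South Nutrition ($88,600), Ashcroft Outreach ($83,900); remaining pool $275,350 reallocated over remaining headcount 500.
Redistributed shares: Thornfield Literacy 3,304.20 → $3,300; Summit Youth 120,052.60 → $120,050; Garrison Transit 112,893.50 → $112,900; West Workforce 39,099.70 → $39,100.

Thornfield Literacy: $3,300 · Summit Youth: $120,050 · South Nutrition: $88,600 · Garrison Transit: $112,900 · Ashcroft Outreach: $83,900 · West Workforce: $39,100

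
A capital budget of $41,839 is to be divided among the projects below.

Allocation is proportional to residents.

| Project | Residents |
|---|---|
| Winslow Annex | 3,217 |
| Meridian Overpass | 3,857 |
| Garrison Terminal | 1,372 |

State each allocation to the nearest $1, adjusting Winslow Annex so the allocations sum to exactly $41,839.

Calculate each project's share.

Residents total: 8,446.
Pro-rata amounts: Winslow Annex 3,217/8,446 × $41,839 = 15,936.07; Meridian Overpass 3,857/8,446 × $41,839 = 19,106.44; Garrison Terminal 1,372/8,446 × $41,839 = 6,796.48.
Rounded to nearest $1: Winslow Annex $15,936; Meridian Overpass $19,106; Garrison Terminal $6,796. Sum = $41,838.
Difference $41,839 − $41,838 = +$1 applied to Winslow Annex: Winslow Annex becomes $15,937.

Winslow Annex: $15,937 | Meridian Overpass: $19,106 | Garrison Terminal: $6,796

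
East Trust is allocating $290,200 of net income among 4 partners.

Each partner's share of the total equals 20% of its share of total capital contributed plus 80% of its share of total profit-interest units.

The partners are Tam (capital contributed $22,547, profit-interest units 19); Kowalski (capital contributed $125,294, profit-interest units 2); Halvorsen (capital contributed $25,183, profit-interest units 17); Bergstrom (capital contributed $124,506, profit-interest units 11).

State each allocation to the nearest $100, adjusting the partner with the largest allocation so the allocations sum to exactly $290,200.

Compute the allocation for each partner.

Tam: $94,400 · Kowalski: $33,900 · Halvorsen: $85,500 · Bergstrom: $76,400

Capital contributed total 297,530; profit-interest units total 49.
Composite weights (20% capital contributed + 80% profit-interest units): Tam 0.3254; Kowalski 0.1169; Halvorsen 0.2945; Bergstrom 0.2633.
Raw shares: Tam 94,419.53; Kowalski 33,917.37; Halvorsen 85,457.82; Bergstrom 76,405.28.
After rounding ($100): Tam $94,400; Kowalski $33,900; Halvorsen $85,500; Bergstrom $76,400. Sum = $290,200.
Sum already equals the total — no adjustment.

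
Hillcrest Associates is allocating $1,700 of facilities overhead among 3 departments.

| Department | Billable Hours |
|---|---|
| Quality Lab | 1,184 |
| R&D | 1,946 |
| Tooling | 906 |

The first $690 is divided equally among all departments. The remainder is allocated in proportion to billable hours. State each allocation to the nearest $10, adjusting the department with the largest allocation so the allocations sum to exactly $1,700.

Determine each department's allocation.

Quality Lab: $530 · R&D: $710 · Tooling: $460

$690 shared equally gives $230 per department.
Remainder $1,010 by billable hours (total 4,036): Quality Lab 296.29 → $300; R&D 486.98 → $490; Tooling 226.72 → $230.
Rounding difference −$10 on remainder applied to R&D.
Totals: Quality Lab $230 + $300 = $530; R&D $230 + $480 = $710; Tooling $230 + $230 = $460.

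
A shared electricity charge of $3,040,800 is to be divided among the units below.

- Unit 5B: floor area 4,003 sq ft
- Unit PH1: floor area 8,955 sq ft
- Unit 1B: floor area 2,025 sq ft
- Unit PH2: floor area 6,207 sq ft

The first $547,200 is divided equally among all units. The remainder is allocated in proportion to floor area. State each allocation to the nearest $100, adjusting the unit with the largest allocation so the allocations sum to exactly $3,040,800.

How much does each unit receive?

Unit 5B: $607,900; Unit PH1: $1,190,600; Unit 1B: $375,100; Unit PH2: $867,200

Equal tier: $547,200 ÷ 4 = $136,800 apiece.
Remainder $2,493,600 by floor area (total 21,190): Unit 5B 471,065.63 → $471,100; Unit PH1 1,053,807.83 → $1,053,800; Unit 1B 238,298.25 → $238,300; Unit PH2 730,428.28 → $730,400.
Totals: Unit 5B $136,800 + $471,100 = $607,900; Unit PH1 $136,800 + $1,053,800 = $1,190,600; Unit 1B $136,800 + $238,300 = $375,100; Unit PH2 $136,800 + $730,400 = $867,200.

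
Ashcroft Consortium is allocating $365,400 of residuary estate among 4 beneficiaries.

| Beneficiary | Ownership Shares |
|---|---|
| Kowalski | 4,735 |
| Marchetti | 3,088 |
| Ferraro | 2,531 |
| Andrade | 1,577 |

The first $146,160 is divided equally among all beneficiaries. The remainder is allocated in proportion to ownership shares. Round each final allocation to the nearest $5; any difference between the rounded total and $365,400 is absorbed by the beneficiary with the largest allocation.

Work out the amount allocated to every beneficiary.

Kowalski: $123,545; Marchetti: $93,285; Ferraro: $83,050; Andrade: $65,520

First tranche $146,160 split equally: $36,540 each.
Remainder $219,240 by ownership shares (total 11,931): Kowalski 87,008.75 → $87,010; Marchetti 56,744.04 → $56,745; Ferraro 46,508.80 → $46,510; Andrade 28,978.42 → $28,980.
Rounding difference −$5 on remainder applied to Kowalski.
Totals: Kowalski $36,540 + $87,005 = $123,545; Marchetti $36,540 + $56,745 = $93,285; Ferraro $36,540 + $46,510 = $83,050; Andrade $36,540 + $28,980 = $65,520.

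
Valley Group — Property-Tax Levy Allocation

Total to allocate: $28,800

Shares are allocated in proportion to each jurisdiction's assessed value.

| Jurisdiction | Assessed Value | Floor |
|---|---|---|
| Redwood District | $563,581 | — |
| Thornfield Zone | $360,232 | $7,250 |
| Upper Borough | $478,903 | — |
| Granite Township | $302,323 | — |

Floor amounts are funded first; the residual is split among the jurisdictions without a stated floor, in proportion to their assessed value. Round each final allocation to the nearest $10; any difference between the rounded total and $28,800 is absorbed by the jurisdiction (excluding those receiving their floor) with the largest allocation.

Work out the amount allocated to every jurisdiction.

Redwood District: $9,040 · Thornfield Zone: $7,250 · Upper Borough: $7,670 · Granite Township: $4,840

Guaranteed amounts: Thornfield Zone $7,250. Residual $21,550.
Residual split over remaining assessed value 1,344,807: Redwood District 9,031.16 → $9,030; Upper Borough 7,674.23 → $7,670; Granite Township 4,844.61 → $4,840.
Rounding difference +$10 applied to Redwood District → $9,040.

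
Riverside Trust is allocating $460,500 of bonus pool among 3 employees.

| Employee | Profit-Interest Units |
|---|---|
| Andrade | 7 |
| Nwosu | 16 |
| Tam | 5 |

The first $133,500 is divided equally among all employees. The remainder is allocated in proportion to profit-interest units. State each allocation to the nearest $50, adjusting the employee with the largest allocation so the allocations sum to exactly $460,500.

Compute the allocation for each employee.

Andrade: $126,250; Nwosu: $231,350; Tam: $102,900

$133,500 shared equally gives $44,500 per employee.
Remainder $327,000 by profit-interest units (total 28): Andrade 81,750.00 → $81,750; Nwosu 186,857.14 → $186,850; Tam 58,392.86 → $58,400.
Totals: Andrade $44,500 + $81,750 = $126,250; Nwosu $44,500 + $186,850 = $231,350; Tam $44,500 + $58,400 = $102,900.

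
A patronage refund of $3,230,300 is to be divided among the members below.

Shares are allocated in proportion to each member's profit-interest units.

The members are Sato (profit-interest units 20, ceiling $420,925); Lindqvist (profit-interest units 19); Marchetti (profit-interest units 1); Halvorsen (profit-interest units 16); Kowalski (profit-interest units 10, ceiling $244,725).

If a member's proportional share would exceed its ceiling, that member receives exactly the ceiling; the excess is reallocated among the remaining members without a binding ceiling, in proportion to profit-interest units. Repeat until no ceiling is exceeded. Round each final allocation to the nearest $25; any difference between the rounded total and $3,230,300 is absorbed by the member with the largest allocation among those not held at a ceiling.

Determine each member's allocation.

Sato: $420,925 | Lindqvist: $1,353,550 | Marchetti: $71,250 | Halvorsen: $1,139,850 | Kowalski: $244,725

Profit-interest units total: 66.
Proportional shares (ignoring caps): Sato 978,878.79; Lindqvist 929,934.85; Marchetti 48,943.94; Halvorsen 783,103.03; Kowalski 489,439.39.
Held at cap: Sato ($420,925), Kowalski ($244,725); balance $2,564,650 reallocated over remaining profit-interest units 36.
Remaining shares: Lindqvist 1,353,565.28 → $1,353,575; Marchetti 71,240.28 → $71,250; Halvorsen 1,139,844.44 → $1,139,850.
Rounding difference −$25 applied to Lindqvist → $1,353,550.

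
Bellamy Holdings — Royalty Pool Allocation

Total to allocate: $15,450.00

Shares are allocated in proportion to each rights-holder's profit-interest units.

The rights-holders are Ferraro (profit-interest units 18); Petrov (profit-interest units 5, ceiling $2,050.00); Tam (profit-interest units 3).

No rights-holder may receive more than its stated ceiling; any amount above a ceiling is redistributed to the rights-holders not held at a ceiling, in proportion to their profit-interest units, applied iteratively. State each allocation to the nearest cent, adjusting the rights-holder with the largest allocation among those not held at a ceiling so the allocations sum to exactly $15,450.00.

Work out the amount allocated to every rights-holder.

Ferraro: $11,485.71 | Petrov: $2,050.00 | Tam: $1,914.29

Profit-interest units total: 26.
Pro-rata shares before constraints: Ferraro 10,696.1538; Petrov 2,971.1538; Tam 1,782.6923.
Capped: Petrov ($2,050.00); balance $13,400.00 reallocated over remaining profit-interest units 21.
Remaining shares: Ferraro 11,485.7143 → $11,485.71; Tam 1,914.2857 → $1,914.29.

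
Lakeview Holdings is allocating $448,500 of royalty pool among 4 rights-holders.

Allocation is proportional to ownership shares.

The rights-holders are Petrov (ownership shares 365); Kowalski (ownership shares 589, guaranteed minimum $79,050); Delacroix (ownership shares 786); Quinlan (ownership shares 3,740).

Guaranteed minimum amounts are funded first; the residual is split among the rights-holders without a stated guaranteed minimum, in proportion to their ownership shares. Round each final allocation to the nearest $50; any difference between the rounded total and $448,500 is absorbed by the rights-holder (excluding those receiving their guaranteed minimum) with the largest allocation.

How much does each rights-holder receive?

Petrov: $27,550 | Kowalski: $79,050 | Delacroix: $59,350 | Quinlan: $282,550

Minimums first: Kowalski $79,050. Remaining pool $369,450.
Remaining pool split over remaining ownership shares 4,891: Petrov 27,570.90 → $27,550; Delacroix 59,371.85 → $59,350; Quinlan 282,507.26 → $282,500.
Rounding difference +$50 applied to Quinlan → $282,550.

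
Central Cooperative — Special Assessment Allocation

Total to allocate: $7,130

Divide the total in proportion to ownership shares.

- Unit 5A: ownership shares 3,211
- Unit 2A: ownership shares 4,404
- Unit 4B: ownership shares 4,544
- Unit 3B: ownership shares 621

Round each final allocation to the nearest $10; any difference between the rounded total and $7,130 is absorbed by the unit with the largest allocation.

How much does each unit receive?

Total ownership shares = 12,780.
Unrounded shares: Unit 5A 3,211/12,780 × $7,130 = 1,791.43; Unit 2A 4,404/12,780 × $7,130 = 2,457.00; Unit 4B 4,544/12,780 × $7,130 = 2,535.11; Unit 3B 621/12,780 × $7,130 = 346.46.
After rounding ($10): Unit 5A $1,790; Unit 2A $2,460; Unit 4B $2,540; Unit 3B $350. Sum = $7,140.
Difference $7,130 − $7,140 = −$10 applied to largest allocation (Unit 4B): Unit 4B becomes $2,530.

Unit 5A: $1,790 | Unit 2A: $2,460 | Unit 4B: $2,530 | Unit 3B: $350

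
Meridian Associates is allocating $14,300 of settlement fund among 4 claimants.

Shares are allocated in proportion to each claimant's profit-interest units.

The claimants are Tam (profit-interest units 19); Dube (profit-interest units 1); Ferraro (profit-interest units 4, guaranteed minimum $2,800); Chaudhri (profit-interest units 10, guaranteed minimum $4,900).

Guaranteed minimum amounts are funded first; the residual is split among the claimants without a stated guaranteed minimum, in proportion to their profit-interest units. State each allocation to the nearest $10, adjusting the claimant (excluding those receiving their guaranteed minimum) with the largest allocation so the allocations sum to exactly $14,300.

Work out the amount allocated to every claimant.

Tam: $6,270 | Dube: $330 | Ferraro: $2,800 | Chaudhri: $4,900

Minimums first: Ferraro $2,800; Chaudhri $4,900. Remaining pool $6,600.
Remaining pool split over remaining profit-interest units 20: Tam 6,270.00 → $6,270; Dube 330.00 → $330.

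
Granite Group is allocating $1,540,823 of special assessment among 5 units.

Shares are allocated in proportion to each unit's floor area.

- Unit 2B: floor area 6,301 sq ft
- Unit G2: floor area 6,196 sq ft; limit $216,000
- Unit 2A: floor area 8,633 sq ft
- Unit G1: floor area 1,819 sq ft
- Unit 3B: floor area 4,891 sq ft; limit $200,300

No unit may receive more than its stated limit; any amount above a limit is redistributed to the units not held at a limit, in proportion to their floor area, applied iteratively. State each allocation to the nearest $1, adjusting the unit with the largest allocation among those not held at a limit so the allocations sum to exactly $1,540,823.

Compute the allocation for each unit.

Unit 2B: $422,946 · Unit G2: $216,000 · Unit 2A: $579,479 · Unit G1: $122,098 · Unit 3B: $200,300

Floor area total: 27,840.
Proportional shares (ignoring caps): Unit 2B 348,732.96; Unit G2 342,921.67; Unit 2A 477,799.03; Unit G1 100,673.74; Unit 3B 270,695.59.
Capped: Unit G2 ($216,000), Unit 3B ($200,300); balance $1,124,523 reallocated over remaining floor area 16,753.
Remaining shares: Unit 2B 422,946.30 → $422,946; Unit 2A 579,478.72 → $579,479; Unit G1 122,097.97 → $122,098.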